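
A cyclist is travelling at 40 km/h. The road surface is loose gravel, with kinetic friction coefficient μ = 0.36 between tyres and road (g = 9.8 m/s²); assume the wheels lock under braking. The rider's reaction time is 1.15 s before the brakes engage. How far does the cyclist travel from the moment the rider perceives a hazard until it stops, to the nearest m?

Total stopping distance ≈ 30 m

40 km/h ÷ 3.6 = 11.1111 m/s.
a = μg = 0.36 × 9.8 = 3.528 m/s².
Reaction distance = v·t_r = 11.1111 × 1.15 = 12.778 m.
Braking distance = v²/(2a) = 11.1111² / (2 × 3.528) = 123.457 / 7.056 = 17.497 m.
Total = 12.778 + 17.497 = 30.275 m.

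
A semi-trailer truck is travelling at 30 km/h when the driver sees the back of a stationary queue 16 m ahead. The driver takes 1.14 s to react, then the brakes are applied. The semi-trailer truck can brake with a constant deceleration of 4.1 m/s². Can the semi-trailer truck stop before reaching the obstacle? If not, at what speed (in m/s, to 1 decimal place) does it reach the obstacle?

30 km/h ÷ 3.6 = 8.3333 m/s.
Reaction distance = 8.3333 × 1.14 = 9.500 m.
Braking distance needed to stop: v²/(2a) = 69.444 / 8.200 = 8.469 m, so total needed = 9.500 + 8.469 = 17.969 m > 16 m — it cannot stop.
Distance remaining when braking begins: 16 − 9.500 = 6.500 m.
v² = v₀² − 2a·d = 69.444 − 2 × 4.100 × 6.500 = 16.144 m²/s².
v = √16.144 = 4.018 m/s.

No — it strikes the obstacle at 4.0 m/s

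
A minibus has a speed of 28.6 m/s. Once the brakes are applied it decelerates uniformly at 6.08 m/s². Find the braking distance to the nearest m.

Braking distance ≈ 67 m

Braking distance = v²/(2a) = 28.6000² / (2 × 6.080) = 817.960 / 12.160 = 67.266 m.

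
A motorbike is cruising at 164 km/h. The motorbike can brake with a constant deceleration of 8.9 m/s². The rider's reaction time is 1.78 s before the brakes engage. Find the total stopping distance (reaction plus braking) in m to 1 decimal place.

164 km/h ÷ 3.6 = 45.5556 m/s.
Reaction distance = v·t_r = 45.5556 × 1.78 = 81.089 m.
Braking distance = v²/(2a) = 45.5556² / (2 × 8.900) = 2075.313 / 17.800 = 116.591 m.
Total = 81.089 + 116.591 = 197.680 m.

Total stopping distance ≈ 197.7 m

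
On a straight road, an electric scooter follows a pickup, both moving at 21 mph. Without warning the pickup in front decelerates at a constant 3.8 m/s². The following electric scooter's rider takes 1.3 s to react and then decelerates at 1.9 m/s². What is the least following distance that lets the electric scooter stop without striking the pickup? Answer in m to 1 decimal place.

21 mph × 0.44704 = 9.3878 m/s.
Leader travels v²/(2a_L) = 88.131 / 7.600 = 11.596 m before stopping.
Follower covers v·t_r = 9.3878 × 1.3 = 12.204 m while reacting, then v²/(2a_F) = 88.131 / 3.800 = 23.192 m while braking, for a total of 12.204 + 23.192 = 35.396 m.
Since a_F ≤ a_L and the follower starts braking later, the follower is never slower than the leader, so the closest approach is when both have stopped.
Minimum gap = 35.396 − 11.596 = 23.800 m.

Minimum gap ≈ 23.8 m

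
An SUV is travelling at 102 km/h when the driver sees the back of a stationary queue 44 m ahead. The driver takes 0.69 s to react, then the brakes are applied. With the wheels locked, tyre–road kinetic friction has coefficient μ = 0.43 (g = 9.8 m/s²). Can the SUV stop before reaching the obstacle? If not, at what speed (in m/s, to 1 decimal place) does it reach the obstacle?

No — it strikes the obstacle at 24.4 m/s

102 km/h ÷ 3.6 = 28.3333 m/s.
a = μg = 0.43 × 9.8 = 4.214 m/s².
Reaction distance = 28.3333 × 0.69 = 19.550 m.
Braking distance needed to stop: v²/(2a) = 802.776 / 8.428 = 95.251 m, so total needed = 19.550 + 95.251 = 114.801 m > 44 m — it cannot stop.
Distance remaining when braking begins: 44 − 19.550 = 24.450 m.
v² = v₀² − 2a·d = 802.776 − 2 × 4.214 × 24.450 = 596.711 m²/s².
v = √596.711 = 24.428 m/s.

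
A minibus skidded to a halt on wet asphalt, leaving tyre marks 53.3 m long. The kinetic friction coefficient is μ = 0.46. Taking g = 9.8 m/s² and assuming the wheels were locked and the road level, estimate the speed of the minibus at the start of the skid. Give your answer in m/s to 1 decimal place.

Deceleration a = μg = 0.46 × 9.8 = 4.508 m/s².
v = √(2a·d) = √(2 × 4.508 × 53.3) = √480.553 = 21.9215 m/s.

Initial speed ≈ 21.9 m/s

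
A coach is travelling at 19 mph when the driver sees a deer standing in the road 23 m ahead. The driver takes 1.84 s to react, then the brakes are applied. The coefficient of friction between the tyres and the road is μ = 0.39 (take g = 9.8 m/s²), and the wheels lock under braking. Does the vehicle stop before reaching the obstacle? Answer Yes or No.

No

19 mph × 0.44704 = 8.4938 m/s.
a = μg = 0.39 × 9.8 = 3.822 m/s².
Reaction distance = 8.4938 × 1.84 = 15.629 m.
Braking distance = v²/(2a) = 72.145 / 7.644 = 9.438 m.
Total stopping distance = 15.629 + 9.438 = 25.067 m, vs 23 m available — it cannot stop in time and overshoots by 25.067 − 23 = 2.067 m.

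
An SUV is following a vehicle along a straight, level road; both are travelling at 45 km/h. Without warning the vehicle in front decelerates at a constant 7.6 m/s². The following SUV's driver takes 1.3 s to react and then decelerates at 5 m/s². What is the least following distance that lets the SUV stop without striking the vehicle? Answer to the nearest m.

Minimum gap ≈ 22 m

45 km/h ÷ 3.6 = 12.5000 m/s.
Leader travels v²/(2a_L) = 156.250 / 15.200 = 10.280 m before stopping.
Follower covers v·t_r = 12.5000 × 1.3 = 16.250 m while reacting, then v²/(2a_F) = 156.250 / 10.000 = 15.625 m while braking, for a total of 16.250 + 15.625 = 31.875 m.
Since a_F ≤ a_L and the follower starts braking later, the follower is never slower than the leader, so the closest approach is when both have stopped.
Minimum gap = 31.875 − 10.280 = 21.595 m.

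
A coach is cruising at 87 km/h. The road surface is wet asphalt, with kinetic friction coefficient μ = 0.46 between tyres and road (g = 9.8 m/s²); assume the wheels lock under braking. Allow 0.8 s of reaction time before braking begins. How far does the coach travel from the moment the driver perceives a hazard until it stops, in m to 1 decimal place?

Total stopping distance ≈ 84.1 m

87 km/h ÷ 3.6 = 24.1667 m/s.
a = μg = 0.46 × 9.8 = 4.508 m/s².
Reaction distance = v·t_r = 24.1667 × 0.8 = 19.333 m.
Braking distance = v²/(2a) = 24.1667² / (2 × 4.508) = 584.029 / 9.016 = 64.777 m.
Total = 19.333 + 64.777 = 84.110 m.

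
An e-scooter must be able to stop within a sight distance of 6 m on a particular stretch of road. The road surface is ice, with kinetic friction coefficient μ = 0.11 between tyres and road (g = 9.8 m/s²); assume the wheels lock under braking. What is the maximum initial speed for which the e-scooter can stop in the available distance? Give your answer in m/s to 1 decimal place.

a = μg = 0.11 × 9.8 = 1.078 m/s².
v²/(2a) = d ⇒ v = √(2 × 1.078 × 6) = √12.94 = 3.5972 m/s.

Maximum speed ≈ 3.6 m/s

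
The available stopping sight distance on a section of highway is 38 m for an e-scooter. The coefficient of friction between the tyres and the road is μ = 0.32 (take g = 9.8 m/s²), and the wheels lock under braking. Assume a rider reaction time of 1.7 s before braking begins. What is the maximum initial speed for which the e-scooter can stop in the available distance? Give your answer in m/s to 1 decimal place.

a = μg = 0.32 × 9.8 = 3.136 m/s².
Stopping distance: v·t_r + v²/(2a) = 38 with t_r = 1.7 s and a = 3.136 m/s².
So v² + 10.662 v − 238.34 = 0.
Positive root: v = −a·t_r + √((a·t_r)² + 2a·d) = −5.331 + √(28.420 + 238.34) = 11.0018 m/s.

Maximum speed ≈ 11.0 m/s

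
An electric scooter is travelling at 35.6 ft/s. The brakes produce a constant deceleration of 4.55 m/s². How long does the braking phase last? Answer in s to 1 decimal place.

35.6 ft/s × 0.3048 = 10.8509 m/s.
Braking time = v/a = 10.8509 / 4.550 = 2.385 s.

Braking time ≈ 2.4 s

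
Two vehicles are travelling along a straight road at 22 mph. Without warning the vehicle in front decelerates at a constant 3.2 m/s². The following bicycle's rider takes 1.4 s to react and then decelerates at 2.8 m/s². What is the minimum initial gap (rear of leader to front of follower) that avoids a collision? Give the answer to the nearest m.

22 mph × 0.44704 = 9.8349 m/s.
Leader travels v²/(2a_L) = 96.725 / 6.400 = 15.113 m before stopping.
Follower covers v·t_r = 9.8349 × 1.4 = 13.769 m while reacting, then v²/(2a_F) = 96.725 / 5.600 = 17.272 m while braking, for a total of 13.769 + 17.272 = 31.041 m.
Since a_F ≤ a_L and the follower starts braking later, the follower is never slower than the leader, so the closest approach is when both have stopped.
Minimum gap = 31.041 − 15.113 = 15.928 m.

Minimum gap ≈ 16 m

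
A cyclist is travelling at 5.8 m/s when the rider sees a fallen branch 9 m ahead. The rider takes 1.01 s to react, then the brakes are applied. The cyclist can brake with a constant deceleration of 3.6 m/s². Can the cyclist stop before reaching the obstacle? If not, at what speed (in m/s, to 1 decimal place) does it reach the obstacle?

Reaction distance = 5.8000 × 1.01 = 5.858 m.
Braking distance needed to stop: v²/(2a) = 33.640 / 7.200 = 4.672 m, so total needed = 5.858 + 4.672 = 10.530 m > 9 m — it cannot stop.
Distance remaining when braking begins: 9 − 5.858 = 3.142 m.
v² = v₀² − 2a·d = 33.640 − 2 × 3.600 × 3.142 = 11.018 m²/s².
v = √11.018 = 3.319 m/s.

No — it strikes the obstacle at 3.3 m/s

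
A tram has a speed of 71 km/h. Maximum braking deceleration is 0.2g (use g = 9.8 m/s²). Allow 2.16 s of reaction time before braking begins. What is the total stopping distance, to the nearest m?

71 km/h ÷ 3.6 = 19.7222 m/s.
a = 0.2 × 9.8 = 1.960 m/s².
Reaction distance = v·t_r = 19.7222 × 2.16 = 42.600 m.
Braking distance = v²/(2a) = 19.7222² / (2 × 1.960) = 388.965 / 3.920 = 99.226 m.
Total = 42.600 + 99.226 = 141.826 m.

Total stopping distance ≈ 142 m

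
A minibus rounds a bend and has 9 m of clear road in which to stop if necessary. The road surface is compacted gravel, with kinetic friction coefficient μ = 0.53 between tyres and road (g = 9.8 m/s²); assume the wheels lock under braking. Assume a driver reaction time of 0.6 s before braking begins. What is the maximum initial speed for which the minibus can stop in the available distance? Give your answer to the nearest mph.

Maximum speed ≈ 16 mph

a = μg = 0.53 × 9.8 = 5.194 m/s².
Stopping distance: v·t_r + v²/(2a) = 9 with t_r = 0.6 s and a = 5.194 m/s².
So v² + 6.233 v − 93.49 = 0.
Positive root: v = −a·t_r + √((a·t_r)² + 2a·d) = −3.116 + √(9.709 + 93.49) = 7.0427 m/s.
7.0427 m/s ÷ 0.44704 = 15.754 mph.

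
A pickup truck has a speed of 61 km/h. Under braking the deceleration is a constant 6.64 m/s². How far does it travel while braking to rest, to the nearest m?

Braking distance ≈ 22 m

61 km/h ÷ 3.6 = 16.9444 m/s.
Braking distance = v²/(2a) = 16.9444² / (2 × 6.640) = 287.113 / 13.280 = 21.620 m.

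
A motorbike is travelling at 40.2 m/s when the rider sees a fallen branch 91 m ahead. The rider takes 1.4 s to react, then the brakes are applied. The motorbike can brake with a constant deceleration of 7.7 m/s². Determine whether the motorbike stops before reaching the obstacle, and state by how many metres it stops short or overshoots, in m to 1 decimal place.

Reaction distance = 40.2000 × 1.4 = 56.280 m.
Braking distance = v²/(2a) = 1616.040 / 15.400 = 104.938 m.
Total stopping distance = 56.280 + 104.938 = 161.218 m, vs 91 m available — it cannot stop in time and overshoots by 161.218 − 91 = 70.218 m.

No — it overshoots by 70.2 m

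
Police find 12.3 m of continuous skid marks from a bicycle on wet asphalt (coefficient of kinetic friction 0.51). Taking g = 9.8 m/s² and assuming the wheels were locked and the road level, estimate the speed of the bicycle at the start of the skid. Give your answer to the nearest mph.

Deceleration a = μg = 0.51 × 9.8 = 4.998 m/s².
v = √(2a·d) = √(2 × 4.998 × 12.3) = √122.951 = 11.0883 m/s.
= 11.0883 ÷ 0.44704 = 24.804 mph.

Initial speed ≈ 25 mph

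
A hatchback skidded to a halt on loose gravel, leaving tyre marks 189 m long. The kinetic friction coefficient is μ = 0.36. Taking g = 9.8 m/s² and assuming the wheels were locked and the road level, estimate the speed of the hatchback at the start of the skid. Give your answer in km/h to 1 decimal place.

Initial speed ≈ 131.5 km/h

Deceleration a = μg = 0.36 × 9.8 = 3.528 m/s².
v = √(2a·d) = √(2 × 3.528 × 189) = √1333.584 = 36.5183 m/s.
= 36.5183 × 3.6 = 131.466 km/h.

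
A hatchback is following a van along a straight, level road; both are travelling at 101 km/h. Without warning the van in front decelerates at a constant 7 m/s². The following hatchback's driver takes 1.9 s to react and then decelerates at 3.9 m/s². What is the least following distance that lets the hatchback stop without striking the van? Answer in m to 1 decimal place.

Minimum gap ≈ 98.0 m

101 km/h ÷ 3.6 = 28.0556 m/s.
Leader travels v²/(2a_L) = 787.117 / 14.000 = 56.223 m before stopping.
Follower covers v·t_r = 28.0556 × 1.9 = 53.306 m while reacting, then v²/(2a_F) = 787.117 / 7.800 = 100.912 m while braking, for a total of 53.306 + 100.912 = 154.218 m.
Since a_F ≤ a_L and the follower starts braking later, the follower is never slower than the leader, so the closest approach is when both have stopped.
Minimum gap = 154.218 − 56.223 = 97.995 m.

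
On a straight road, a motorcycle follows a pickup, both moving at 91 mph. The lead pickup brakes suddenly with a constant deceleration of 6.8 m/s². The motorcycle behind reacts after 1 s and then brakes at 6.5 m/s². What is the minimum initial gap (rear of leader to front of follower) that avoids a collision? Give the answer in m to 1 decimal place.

91 mph × 0.44704 = 40.6806 m/s.
Leader travels v²/(2a_L) = 1654.911 / 13.600 = 121.685 m before stopping.
Follower covers v·t_r = 40.6806 × 1 = 40.681 m while reacting, then v²/(2a_F) = 1654.911 / 13.000 = 127.301 m while braking, for a total of 40.681 + 127.301 = 167.982 m.
Since a_F ≤ a_L and the follower starts braking later, the follower is never slower than the leader, so the closest approach is when both have stopped.
Minimum gap = 167.982 − 121.685 = 46.297 m.

Minimum gap ≈ 46.3 m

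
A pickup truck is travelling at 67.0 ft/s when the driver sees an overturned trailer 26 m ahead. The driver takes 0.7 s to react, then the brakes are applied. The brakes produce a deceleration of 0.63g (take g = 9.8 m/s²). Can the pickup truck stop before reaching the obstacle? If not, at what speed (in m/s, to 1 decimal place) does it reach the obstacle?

No — it strikes the obstacle at 16.5 m/s

67 ft/s × 0.3048 = 20.4216 m/s.
a = 0.63 × 9.8 = 6.174 m/s².
Reaction distance = 20.4216 × 0.7 = 14.295 m.
Braking distance needed to stop: v²/(2a) = 417.042 / 12.348 = 33.774 m, so total needed = 14.295 + 33.774 = 48.069 m > 26 m — it cannot stop.
Distance remaining when braking begins: 26 − 14.295 = 11.705 m.
v² = v₀² − 2a·d = 417.042 − 2 × 6.174 × 11.705 = 272.509 m²/s².
v = √272.509 = 16.508 m/s.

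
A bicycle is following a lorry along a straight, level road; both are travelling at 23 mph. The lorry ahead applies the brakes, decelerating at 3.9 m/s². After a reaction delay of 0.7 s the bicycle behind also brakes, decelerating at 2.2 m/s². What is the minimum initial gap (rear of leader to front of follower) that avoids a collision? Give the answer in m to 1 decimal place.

Minimum gap ≈ 17.7 m

23 mph × 0.44704 = 10.2819 m/s.
Leader travels v²/(2a_L) = 105.717 / 7.800 = 13.553 m before stopping.
Follower covers v·t_r = 10.2819 × 0.7 = 7.197 m while reacting, then v²/(2a_F) = 105.717 / 4.400 = 24.027 m while braking, for a total of 7.197 + 24.027 = 31.224 m.
Since a_F ≤ a_L and the follower starts braking later, the follower is never slower than the leader, so the closest approach is when both have stopped.
Minimum gap = 31.224 − 13.553 = 17.671 m.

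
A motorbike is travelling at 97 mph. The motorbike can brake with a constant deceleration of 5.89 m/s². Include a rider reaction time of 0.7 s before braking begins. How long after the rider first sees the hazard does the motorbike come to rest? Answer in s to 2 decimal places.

Total time ≈ 8.06 s

97 mph × 0.44704 = 43.3629 m/s.
Braking time = v/a = 43.3629 / 5.890 = 7.362 s.
Total = 0.7 + 7.362 = 8.062 s.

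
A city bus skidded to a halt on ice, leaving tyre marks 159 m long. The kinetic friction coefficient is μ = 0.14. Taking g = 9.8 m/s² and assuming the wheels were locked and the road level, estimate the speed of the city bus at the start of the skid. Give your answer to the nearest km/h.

Initial speed ≈ 75 km/h

Deceleration a = μg = 0.14 × 9.8 = 1.372 m/s².
v = √(2a·d) = √(2 × 1.372 × 159) = √436.296 = 20.8877 m/s.
= 20.8877 × 3.6 = 75.196 km/h.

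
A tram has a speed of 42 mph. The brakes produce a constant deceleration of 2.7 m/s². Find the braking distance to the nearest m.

Braking distance ≈ 65 m

42 mph × 0.44704 = 18.7757 m/s.
Braking distance = v²/(2a) = 18.7757² / (2 × 2.700) = 352.527 / 5.400 = 65.283 m.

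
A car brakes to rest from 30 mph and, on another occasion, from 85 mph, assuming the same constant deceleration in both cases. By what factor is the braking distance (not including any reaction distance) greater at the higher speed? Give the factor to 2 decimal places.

Braking distance d = v²/(2a), so with a fixed, d ∝ v².
Factor = (85/30)² = 2.8333² = 8.0276.

Factor ≈ 8.03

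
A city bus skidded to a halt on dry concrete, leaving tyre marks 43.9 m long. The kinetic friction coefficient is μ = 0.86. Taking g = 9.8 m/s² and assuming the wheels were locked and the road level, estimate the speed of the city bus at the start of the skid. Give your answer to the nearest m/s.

Initial speed ≈ 27 m/s

Deceleration a = μg = 0.86 × 9.8 = 8.428 m/s².
v = √(2a·d) = √(2 × 8.428 × 43.9) = √739.978 = 27.2025 m/s.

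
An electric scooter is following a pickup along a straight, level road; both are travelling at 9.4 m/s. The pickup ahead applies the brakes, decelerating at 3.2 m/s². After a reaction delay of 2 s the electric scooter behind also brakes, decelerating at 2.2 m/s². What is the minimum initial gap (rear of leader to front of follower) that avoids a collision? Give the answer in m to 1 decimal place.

Minimum gap ≈ 25.1 m

Leader travels v²/(2a_L) = 88.360 / 6.400 = 13.806 m before stopping.
Follower covers v·t_r = 9.4000 × 2 = 18.800 m while reacting, then v²/(2a_F) = 88.360 / 4.400 = 20.082 m while braking, for a total of 18.800 + 20.082 = 38.882 m.
Since a_F ≤ a_L and the follower starts braking later, the follower is never slower than the leader, so the closest approach is when both have stopped.
Minimum gap = 38.882 − 13.806 = 25.076 m.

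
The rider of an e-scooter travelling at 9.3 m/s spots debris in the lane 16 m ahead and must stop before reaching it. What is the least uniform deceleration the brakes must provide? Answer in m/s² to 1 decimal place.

v² = 2a·d ⇒ a = v²/(2d) = 9.3000² / (2 × 16.000) = 86.490 / 32.000 = 2.7028 m/s².

Required deceleration ≈ 2.7 m/s²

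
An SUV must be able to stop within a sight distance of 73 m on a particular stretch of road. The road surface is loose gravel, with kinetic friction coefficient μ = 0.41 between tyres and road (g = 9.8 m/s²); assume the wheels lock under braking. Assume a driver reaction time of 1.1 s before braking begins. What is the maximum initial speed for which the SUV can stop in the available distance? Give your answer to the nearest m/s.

Maximum speed ≈ 20 m/s

a = μg = 0.41 × 9.8 = 4.018 m/s².
Stopping distance: v·t_r + v²/(2a) = 73 with t_r = 1.1 s and a = 4.018 m/s².
So v² + 8.840 v − 586.63 = 0.
Positive root: v = −a·t_r + √((a·t_r)² + 2a·d) = −4.420 + √(19.536 + 586.63) = 20.2004 m/s.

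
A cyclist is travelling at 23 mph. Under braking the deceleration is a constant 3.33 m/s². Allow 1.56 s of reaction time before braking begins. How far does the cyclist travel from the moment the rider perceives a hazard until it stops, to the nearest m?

Total stopping distance ≈ 32 m

23 mph × 0.44704 = 10.2819 m/s.
Reaction distance = v·t_r = 10.2819 × 1.56 = 16.040 m.
Braking distance = v²/(2a) = 10.2819² / (2 × 3.330) = 105.717 / 6.660 = 15.873 m.
Total = 16.040 + 15.873 = 31.913 m.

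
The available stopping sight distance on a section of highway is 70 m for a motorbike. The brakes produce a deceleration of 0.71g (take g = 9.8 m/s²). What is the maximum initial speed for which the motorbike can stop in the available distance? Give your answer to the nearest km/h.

a = 0.71 × 9.8 = 6.958 m/s².
v²/(2a) = d ⇒ v = √(2 × 6.958 × 70) = √974.12 = 31.2109 m/s.
31.2109 m/s × 3.6 = 112.359 km/h.

Maximum speed ≈ 112 km/h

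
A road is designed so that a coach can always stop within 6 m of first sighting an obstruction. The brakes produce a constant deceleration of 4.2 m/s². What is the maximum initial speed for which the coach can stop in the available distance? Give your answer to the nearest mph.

v²/(2a) = d ⇒ v = √(2 × 4.200 × 6) = √50.40 = 7.0993 m/s.
7.0993 m/s ÷ 0.44704 = 15.881 mph.

Maximum speed ≈ 16 mph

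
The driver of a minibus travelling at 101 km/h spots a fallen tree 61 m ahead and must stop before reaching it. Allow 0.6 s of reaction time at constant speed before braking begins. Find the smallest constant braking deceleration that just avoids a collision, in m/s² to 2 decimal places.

Required deceleration ≈ 8.91 m/s²

101 km/h ÷ 3.6 = 28.0556 m/s.
Distance covered during reaction = 28.0556 × 0.6 = 16.833 m.
Distance available for braking: 61 − 16.833 = 44.167 m.
v² = 2a·d ⇒ a = v²/(2d) = 28.0556² / (2 × 44.167) = 787.117 / 88.334 = 8.9107 m/s².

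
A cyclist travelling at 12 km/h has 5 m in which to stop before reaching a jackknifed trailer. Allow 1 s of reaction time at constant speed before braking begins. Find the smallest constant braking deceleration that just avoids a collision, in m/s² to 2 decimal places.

12 km/h ÷ 3.6 = 3.3333 m/s.
Distance covered during reaction = 3.3333 × 1 = 3.333 m.
Distance available for braking: 5 − 3.333 = 1.667 m.
v² = 2a·d ⇒ a = v²/(2d) = 3.3333² / (2 × 1.667) = 11.111 / 3.334 = 3.3326 m/s².

Required deceleration ≈ 3.33 m/s²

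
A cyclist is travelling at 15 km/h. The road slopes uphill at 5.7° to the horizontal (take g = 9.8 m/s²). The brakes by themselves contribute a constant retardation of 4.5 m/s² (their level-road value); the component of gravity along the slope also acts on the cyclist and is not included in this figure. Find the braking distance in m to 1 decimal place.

15 km/h ÷ 3.6 = 4.1667 m/s.
Gravity along the uphill slope adds to the braking deceleration: a_eff = 4.500 + 9.8·sin 5.7° = 4.500 + 0.973 = 5.473 m/s².
Braking distance = v²/(2a) = 4.1667² / (2 × 5.473) = 17.361 / 10.946 = 1.586 m.

Braking distance ≈ 1.6 m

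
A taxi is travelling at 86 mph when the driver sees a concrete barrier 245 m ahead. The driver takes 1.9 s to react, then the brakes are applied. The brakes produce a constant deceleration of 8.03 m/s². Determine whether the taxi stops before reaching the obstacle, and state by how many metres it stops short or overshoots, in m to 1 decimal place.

Yes — it stops 79.9 m short of the obstacle

86 mph × 0.44704 = 38.4454 m/s.
Reaction distance = 38.4454 × 1.9 = 73.046 m.
Braking distance = v²/(2a) = 1478.049 / 16.060 = 92.033 m.
Total stopping distance = 73.046 + 92.033 = 165.079 m, vs 245 m available — it stops with 245 − 165.079 = 79.921 m to spare.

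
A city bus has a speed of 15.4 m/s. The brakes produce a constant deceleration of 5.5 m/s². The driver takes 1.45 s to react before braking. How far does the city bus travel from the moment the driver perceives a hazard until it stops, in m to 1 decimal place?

Reaction distance = v·t_r = 15.4000 × 1.45 = 22.330 m.
Braking distance = v²/(2a) = 15.4000² / (2 × 5.500) = 237.160 / 11.000 = 21.560 m.
Total = 22.330 + 21.560 = 43.890 m.

Total stopping distance ≈ 43.9 m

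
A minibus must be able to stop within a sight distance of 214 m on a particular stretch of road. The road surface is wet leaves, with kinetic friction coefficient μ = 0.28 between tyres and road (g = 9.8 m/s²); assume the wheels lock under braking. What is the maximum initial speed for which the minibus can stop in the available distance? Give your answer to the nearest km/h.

a = μg = 0.28 × 9.8 = 2.744 m/s².
v²/(2a) = d ⇒ v = √(2 × 2.744 × 214) = √1174.43 = 34.2700 m/s.
34.2700 m/s × 3.6 = 123.372 km/h.

Maximum speed ≈ 123 km/h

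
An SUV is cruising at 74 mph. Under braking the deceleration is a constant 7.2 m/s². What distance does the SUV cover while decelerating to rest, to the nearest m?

74 mph × 0.44704 = 33.0810 m/s.
Braking distance = v²/(2a) = 33.0810² / (2 × 7.200) = 1094.353 / 14.400 = 75.997 m.

Braking distance ≈ 76 m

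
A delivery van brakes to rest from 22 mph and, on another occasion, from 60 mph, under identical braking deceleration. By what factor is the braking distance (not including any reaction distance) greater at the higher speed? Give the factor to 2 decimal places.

Factor ≈ 7.44

Braking distance d = v²/(2a), so with a fixed, d ∝ v².
Factor = (60/22)² = 2.7273² = 7.4382.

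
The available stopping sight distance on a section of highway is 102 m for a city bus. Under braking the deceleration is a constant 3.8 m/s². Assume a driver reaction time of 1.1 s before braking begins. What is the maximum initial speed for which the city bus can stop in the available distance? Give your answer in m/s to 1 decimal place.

Stopping distance: v·t_r + v²/(2a) = 102 with t_r = 1.1 s and a = 3.800 m/s².
So v² + 8.360 v − 775.20 = 0.
Positive root: v = −a·t_r + √((a·t_r)² + 2a·d) = −4.180 + √(17.472 + 775.20) = 23.9744 m/s.

Maximum speed ≈ 24.0 m/s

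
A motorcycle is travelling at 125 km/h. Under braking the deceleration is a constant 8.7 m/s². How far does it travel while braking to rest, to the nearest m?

Braking distance ≈ 69 m

125 km/h ÷ 3.6 = 34.7222 m/s.
Braking distance = v²/(2a) = 34.7222² / (2 × 8.700) = 1205.631 / 17.400 = 69.289 m.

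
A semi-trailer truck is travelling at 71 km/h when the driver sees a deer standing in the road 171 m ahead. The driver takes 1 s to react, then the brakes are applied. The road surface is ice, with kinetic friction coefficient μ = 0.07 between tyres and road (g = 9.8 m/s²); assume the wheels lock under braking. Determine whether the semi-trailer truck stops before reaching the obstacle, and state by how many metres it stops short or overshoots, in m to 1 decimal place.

71 km/h ÷ 3.6 = 19.7222 m/s.
a = μg = 0.07 × 9.8 = 0.686 m/s².
Reaction distance = 19.7222 × 1 = 19.722 m.
Braking distance = v²/(2a) = 388.965 / 1.372 = 283.502 m.
Total stopping distance = 19.722 + 283.502 = 303.224 m, vs 171 m available — it cannot stop in time and overshoots by 303.224 − 171 = 132.224 m.

No — it overshoots by 132.2 m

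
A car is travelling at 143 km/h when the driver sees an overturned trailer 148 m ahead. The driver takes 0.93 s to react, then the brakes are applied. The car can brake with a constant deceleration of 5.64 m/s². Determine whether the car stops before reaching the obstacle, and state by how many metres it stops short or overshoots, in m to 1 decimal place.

143 km/h ÷ 3.6 = 39.7222 m/s.
Reaction distance = 39.7222 × 0.93 = 36.942 m.
Braking distance = v²/(2a) = 1577.853 / 11.280 = 139.881 m.
Total stopping distance = 36.942 + 139.881 = 176.823 m, vs 148 m available — it cannot stop in time and overshoots by 176.823 − 148 = 28.823 m.

No — it overshoots by 28.8 m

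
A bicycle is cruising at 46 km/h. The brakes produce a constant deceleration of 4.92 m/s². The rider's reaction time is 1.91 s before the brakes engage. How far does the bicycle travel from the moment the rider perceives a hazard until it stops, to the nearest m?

Total stopping distance ≈ 41 m

46 km/h ÷ 3.6 = 12.7778 m/s.
Reaction distance = v·t_r = 12.7778 × 1.91 = 24.406 m.
Braking distance = v²/(2a) = 12.7778² / (2 × 4.920) = 163.272 / 9.840 = 16.593 m.
Total = 24.406 + 16.593 = 40.999 m.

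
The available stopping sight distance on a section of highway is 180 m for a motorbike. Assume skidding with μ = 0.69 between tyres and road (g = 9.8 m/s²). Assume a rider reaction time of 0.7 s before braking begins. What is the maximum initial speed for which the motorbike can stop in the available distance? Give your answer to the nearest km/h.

Maximum speed ≈ 161 km/h

a = μg = 0.69 × 9.8 = 6.762 m/s².
Stopping distance: v·t_r + v²/(2a) = 180 with t_r = 0.7 s and a = 6.762 m/s².
So v² + 9.467 v − 2434.32 = 0.
Positive root: v = −a·t_r + √((a·t_r)² + 2a·d) = −4.733 + √(22.401 + 2434.32) = 44.8323 m/s.
44.8323 m/s × 3.6 = 161.396 km/h.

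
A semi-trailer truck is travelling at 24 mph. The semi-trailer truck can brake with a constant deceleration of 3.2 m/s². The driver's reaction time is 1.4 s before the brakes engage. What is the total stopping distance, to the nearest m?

24 mph × 0.44704 = 10.7290 m/s.
Reaction distance = v·t_r = 10.7290 × 1.4 = 15.021 m.
Braking distance = v²/(2a) = 10.7290² / (2 × 3.200) = 115.111 / 6.400 = 17.986 m.
Total = 15.021 + 17.986 = 33.007 m.

Total stopping distance ≈ 33 m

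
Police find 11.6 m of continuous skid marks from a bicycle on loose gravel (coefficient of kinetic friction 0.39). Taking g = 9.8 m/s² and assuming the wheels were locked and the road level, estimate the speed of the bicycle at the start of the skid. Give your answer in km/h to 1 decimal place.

Deceleration a = μg = 0.39 × 9.8 = 3.822 m/s².
v = √(2a·d) = √(2 × 3.822 × 11.6) = √88.670 = 9.4165 m/s.
= 9.4165 × 3.6 = 33.899 km/h.

Initial speed ≈ 33.9 km/h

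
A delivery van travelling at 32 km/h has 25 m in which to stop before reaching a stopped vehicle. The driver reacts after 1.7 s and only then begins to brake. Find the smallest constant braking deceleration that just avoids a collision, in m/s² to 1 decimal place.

Required deceleration ≈ 4.0 m/s²

32 km/h ÷ 3.6 = 8.8889 m/s.
Distance covered during reaction = 8.8889 × 1.7 = 15.111 m.
Distance available for braking: 25 − 15.111 = 9.889 m.
v² = 2a·d ⇒ a = v²/(2d) = 8.8889² / (2 × 9.889) = 79.013 / 19.778 = 3.9950 m/s².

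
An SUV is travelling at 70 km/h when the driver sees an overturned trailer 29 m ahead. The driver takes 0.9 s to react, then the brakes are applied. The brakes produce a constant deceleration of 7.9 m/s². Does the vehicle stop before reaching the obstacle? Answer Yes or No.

70 km/h ÷ 3.6 = 19.4444 m/s.
Reaction distance = 19.4444 × 0.9 = 17.500 m.
Braking distance = v²/(2a) = 378.085 / 15.800 = 23.929 m.
Total stopping distance = 17.500 + 23.929 = 41.429 m, vs 29 m available — it cannot stop in time and overshoots by 41.429 − 29 = 12.429 m.

No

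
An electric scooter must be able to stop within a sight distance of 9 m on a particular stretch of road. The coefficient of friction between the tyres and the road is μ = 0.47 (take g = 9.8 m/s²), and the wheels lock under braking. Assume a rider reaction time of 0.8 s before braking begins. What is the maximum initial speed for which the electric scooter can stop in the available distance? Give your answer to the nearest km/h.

a = μg = 0.47 × 9.8 = 4.606 m/s².
Stopping distance: v·t_r + v²/(2a) = 9 with t_r = 0.8 s and a = 4.606 m/s².
So v² + 7.370 v − 82.91 = 0.
Positive root: v = −a·t_r + √((a·t_r)² + 2a·d) = −3.685 + √(13.579 + 82.91) = 6.1379 m/s.
6.1379 m/s × 3.6 = 22.096 km/h.

Maximum speed ≈ 22 km/h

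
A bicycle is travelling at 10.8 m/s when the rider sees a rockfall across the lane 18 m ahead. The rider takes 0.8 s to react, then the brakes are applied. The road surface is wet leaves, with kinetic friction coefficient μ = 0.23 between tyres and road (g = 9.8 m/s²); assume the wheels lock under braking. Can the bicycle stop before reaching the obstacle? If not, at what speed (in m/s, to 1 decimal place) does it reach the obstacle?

a = μg = 0.23 × 9.8 = 2.254 m/s².
Reaction distance = 10.8000 × 0.8 = 8.640 m.
Braking distance needed to stop: v²/(2a) = 116.640 / 4.508 = 25.874 m, so total needed = 8.640 + 25.874 = 34.514 m > 18 m — it cannot stop.
Distance remaining when braking begins: 18 − 8.640 = 9.360 m.
v² = v₀² − 2a·d = 116.640 − 2 × 2.254 × 9.360 = 74.445 m²/s².
v = √74.445 = 8.628 m/s.

No — it strikes the obstacle at 8.6 m/s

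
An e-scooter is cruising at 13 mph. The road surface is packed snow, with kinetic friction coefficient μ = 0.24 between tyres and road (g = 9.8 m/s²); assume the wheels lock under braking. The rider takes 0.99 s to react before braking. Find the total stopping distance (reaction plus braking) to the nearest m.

Total stopping distance ≈ 13 m

13 mph × 0.44704 = 5.8115 m/s.
a = μg = 0.24 × 9.8 = 2.352 m/s².
Reaction distance = v·t_r = 5.8115 × 0.99 = 5.753 m.
Braking distance = v²/(2a) = 5.8115² / (2 × 2.352) = 33.774 / 4.704 = 7.180 m.
Total = 5.753 + 7.180 = 12.933 m.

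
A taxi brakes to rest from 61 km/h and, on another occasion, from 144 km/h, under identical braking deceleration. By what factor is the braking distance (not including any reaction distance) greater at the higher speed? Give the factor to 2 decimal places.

Braking distance d = v²/(2a), so with a fixed, d ∝ v².
Factor = (144/61)² = 2.3607² = 5.5729.

Factor ≈ 5.57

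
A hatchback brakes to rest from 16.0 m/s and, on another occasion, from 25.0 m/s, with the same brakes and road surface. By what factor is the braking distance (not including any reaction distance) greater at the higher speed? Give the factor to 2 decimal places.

Braking distance d = v²/(2a), so with a fixed, d ∝ v².
Factor = (25.0/16.0)² = 1.5625² = 2.4414.

Factor ≈ 2.44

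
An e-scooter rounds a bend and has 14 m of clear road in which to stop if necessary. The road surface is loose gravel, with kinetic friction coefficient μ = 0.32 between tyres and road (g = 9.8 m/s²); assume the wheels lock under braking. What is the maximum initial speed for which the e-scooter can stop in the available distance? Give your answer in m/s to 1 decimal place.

a = μg = 0.32 × 9.8 = 3.136 m/s².
v²/(2a) = d ⇒ v = √(2 × 3.136 × 14) = √87.81 = 9.3707 m/s.

Maximum speed ≈ 9.4 m/s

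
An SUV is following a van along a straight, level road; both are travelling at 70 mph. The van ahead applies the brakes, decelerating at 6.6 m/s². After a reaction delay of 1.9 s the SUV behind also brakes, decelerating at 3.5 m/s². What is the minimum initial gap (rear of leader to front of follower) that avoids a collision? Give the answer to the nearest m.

70 mph × 0.44704 = 31.2928 m/s.
Leader travels v²/(2a_L) = 979.239 / 13.200 = 74.185 m before stopping.
Follower covers v·t_r = 31.2928 × 1.9 = 59.456 m while reacting, then v²/(2a_F) = 979.239 / 7.000 = 139.891 m while braking, for a total of 59.456 + 139.891 = 199.347 m.
Since a_F ≤ a_L and the follower starts braking later, the follower is never slower than the leader, so the closest approach is when both have stopped.
Minimum gap = 199.347 − 74.185 = 125.162 m.

Minimum gap ≈ 125 m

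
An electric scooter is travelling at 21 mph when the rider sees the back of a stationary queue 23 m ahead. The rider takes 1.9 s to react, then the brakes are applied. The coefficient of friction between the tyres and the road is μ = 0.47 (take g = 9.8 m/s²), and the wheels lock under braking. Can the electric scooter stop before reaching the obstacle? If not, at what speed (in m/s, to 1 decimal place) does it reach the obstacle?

21 mph × 0.44704 = 9.3878 m/s.
a = μg = 0.47 × 9.8 = 4.606 m/s².
Reaction distance = 9.3878 × 1.9 = 17.837 m.
Braking distance needed to stop: v²/(2a) = 88.131 / 9.212 = 9.567 m, so total needed = 17.837 + 9.567 = 27.404 m > 23 m — it cannot stop.
Distance remaining when braking begins: 23 − 17.837 = 5.163 m.
v² = v₀² − 2a·d = 88.131 − 2 × 4.606 × 5.163 = 40.569 m²/s².
v = √40.569 = 6.369 m/s.

No — it strikes the obstacle at 6.4 m/s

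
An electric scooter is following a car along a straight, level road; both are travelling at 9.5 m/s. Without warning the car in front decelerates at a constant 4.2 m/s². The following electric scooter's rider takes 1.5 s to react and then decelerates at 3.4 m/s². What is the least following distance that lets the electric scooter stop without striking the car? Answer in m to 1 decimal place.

Minimum gap ≈ 16.8 m

Leader travels v²/(2a_L) = 90.250 / 8.400 = 10.744 m before stopping.
Follower covers v·t_r = 9.5000 × 1.5 = 14.250 m while reacting, then v²/(2a_F) = 90.250 / 6.800 = 13.272 m while braking, for a total of 14.250 + 13.272 = 27.522 m.
Since a_F ≤ a_L and the follower starts braking later, the follower is never slower than the leader, so the closest approach is when both have stopped.
Minimum gap = 27.522 − 10.744 = 16.778 m.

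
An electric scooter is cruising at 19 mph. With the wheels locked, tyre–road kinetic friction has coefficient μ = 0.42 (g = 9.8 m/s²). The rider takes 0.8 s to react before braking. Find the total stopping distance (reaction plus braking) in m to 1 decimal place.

19 mph × 0.44704 = 8.4938 m/s.
a = μg = 0.42 × 9.8 = 4.116 m/s².
Reaction distance = v·t_r = 8.4938 × 0.8 = 6.795 m.
Braking distance = v²/(2a) = 8.4938² / (2 × 4.116) = 72.145 / 8.232 = 8.764 m.
Total = 6.795 + 8.764 = 15.559 m.

Total stopping distance ≈ 15.6 m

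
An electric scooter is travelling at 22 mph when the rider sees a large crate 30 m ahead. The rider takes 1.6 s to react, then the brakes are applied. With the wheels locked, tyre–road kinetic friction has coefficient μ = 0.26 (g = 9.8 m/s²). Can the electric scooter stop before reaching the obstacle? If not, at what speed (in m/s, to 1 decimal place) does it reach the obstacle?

22 mph × 0.44704 = 9.8349 m/s.
a = μg = 0.26 × 9.8 = 2.548 m/s².
Reaction distance = 9.8349 × 1.6 = 15.736 m.
Braking distance needed to stop: v²/(2a) = 96.725 / 5.096 = 18.981 m, so total needed = 15.736 + 18.981 = 34.717 m > 30 m — it cannot stop.
Distance remaining when braking begins: 30 − 15.736 = 14.264 m.
v² = v₀² − 2a·d = 96.725 − 2 × 2.548 × 14.264 = 24.036 m²/s².
v = √24.036 = 4.903 m/s.

No — it strikes the obstacle at 4.9 m/s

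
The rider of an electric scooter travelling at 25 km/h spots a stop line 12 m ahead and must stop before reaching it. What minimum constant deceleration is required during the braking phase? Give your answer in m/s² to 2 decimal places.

Required deceleration ≈ 2.01 m/s²

25 km/h ÷ 3.6 = 6.9444 m/s.
v² = 2a·d ⇒ a = v²/(2d) = 6.9444² / (2 × 12.000) = 48.225 / 24.000 = 2.0094 m/s².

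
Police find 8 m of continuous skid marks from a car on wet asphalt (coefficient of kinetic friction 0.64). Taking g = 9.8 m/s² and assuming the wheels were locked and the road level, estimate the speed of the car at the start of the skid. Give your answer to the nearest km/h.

Deceleration a = μg = 0.64 × 9.8 = 6.272 m/s².
v = √(2a·d) = √(2 × 6.272 × 8) = √100.352 = 10.0176 m/s.
= 10.0176 × 3.6 = 36.063 km/h.

Initial speed ≈ 36 km/h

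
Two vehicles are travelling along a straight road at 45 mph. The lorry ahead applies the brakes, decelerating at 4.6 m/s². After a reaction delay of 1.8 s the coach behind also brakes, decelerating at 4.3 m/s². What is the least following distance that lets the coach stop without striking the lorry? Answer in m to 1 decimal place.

Minimum gap ≈ 39.3 m

45 mph × 0.44704 = 20.1168 m/s.
Leader travels v²/(2a_L) = 404.686 / 9.200 = 43.988 m before stopping.
Follower covers v·t_r = 20.1168 × 1.8 = 36.210 m while reacting, then v²/(2a_F) = 404.686 / 8.600 = 47.057 m while braking, for a total of 36.210 + 47.057 = 83.267 m.
Since a_F ≤ a_L and the follower starts braking later, the follower is never slower than the leader, so the closest approach is when both have stopped.
Minimum gap = 83.267 − 43.988 = 39.279 m.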